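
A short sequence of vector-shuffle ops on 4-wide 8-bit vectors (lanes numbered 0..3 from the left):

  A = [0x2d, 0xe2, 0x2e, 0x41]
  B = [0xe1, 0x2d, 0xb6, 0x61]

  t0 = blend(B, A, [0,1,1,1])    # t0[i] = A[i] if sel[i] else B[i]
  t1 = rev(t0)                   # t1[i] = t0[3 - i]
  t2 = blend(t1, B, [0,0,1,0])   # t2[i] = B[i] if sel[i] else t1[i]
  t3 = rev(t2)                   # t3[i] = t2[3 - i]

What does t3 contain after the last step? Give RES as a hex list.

  t0: e1 e2 2e 41
  t1: 41 2e e2 e1
  t2: 41 2e b6 e1
  t3: e1 b6 2e 41

RES = [0xe1, 0xb6, 0x2e, 0x41]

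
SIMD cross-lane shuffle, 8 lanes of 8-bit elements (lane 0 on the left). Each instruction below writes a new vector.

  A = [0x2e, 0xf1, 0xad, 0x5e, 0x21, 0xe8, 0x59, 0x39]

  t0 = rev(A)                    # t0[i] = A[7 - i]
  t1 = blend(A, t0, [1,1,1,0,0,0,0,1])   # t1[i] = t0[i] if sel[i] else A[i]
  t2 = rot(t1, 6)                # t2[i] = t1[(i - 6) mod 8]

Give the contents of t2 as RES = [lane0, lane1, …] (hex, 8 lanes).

RES = [0xe8, 0x5e, 0x21, 0xe8, 0x59, 0x2e, 0x39, 0x59]

t0 = [0x39, 0x59, 0xe8, 0x21, 0x5e, 0xad, 0xf1, 0x2e]
t1 = [0x39, 0x59, 0xe8, 0x5e, 0x21, 0xe8, 0x59, 0x2e]
t2 = [0xe8, 0x5e, 0x21, 0xe8, 0x59, 0x2e, 0x39, 0x59]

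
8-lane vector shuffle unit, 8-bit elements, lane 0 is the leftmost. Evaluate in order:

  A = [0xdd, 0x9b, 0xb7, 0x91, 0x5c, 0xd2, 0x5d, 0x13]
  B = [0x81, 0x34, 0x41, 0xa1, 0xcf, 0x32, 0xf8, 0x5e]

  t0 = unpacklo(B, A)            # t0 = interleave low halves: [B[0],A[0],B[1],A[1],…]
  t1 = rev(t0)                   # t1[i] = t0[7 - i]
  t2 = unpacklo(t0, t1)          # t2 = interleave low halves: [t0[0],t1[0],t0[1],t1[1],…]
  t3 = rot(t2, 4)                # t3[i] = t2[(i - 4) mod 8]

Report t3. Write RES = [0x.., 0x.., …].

  t0: 81 dd 34 9b 41 b7 a1 91
  t1: 91 a1 b7 41 9b 34 dd 81
  t2: 81 91 dd a1 34 b7 9b 41
  t3: 34 b7 9b 41 81 91 dd a1

RES = [0x34, 0xb7, 0x9b, 0x41, 0x81, 0x91, 0xdd, 0xa1]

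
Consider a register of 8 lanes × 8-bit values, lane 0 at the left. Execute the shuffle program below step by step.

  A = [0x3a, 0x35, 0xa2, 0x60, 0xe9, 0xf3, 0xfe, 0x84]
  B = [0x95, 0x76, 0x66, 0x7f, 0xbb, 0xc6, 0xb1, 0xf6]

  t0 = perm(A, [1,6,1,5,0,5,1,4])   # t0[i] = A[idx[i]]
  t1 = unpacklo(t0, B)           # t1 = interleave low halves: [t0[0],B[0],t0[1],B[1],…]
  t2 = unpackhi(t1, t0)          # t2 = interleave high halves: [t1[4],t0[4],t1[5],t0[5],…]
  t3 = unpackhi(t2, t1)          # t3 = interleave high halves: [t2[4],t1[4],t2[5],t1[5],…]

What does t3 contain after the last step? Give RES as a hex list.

  t0: 35 fe 35 f3 3a f3 35 e9
  t1: 35 95 fe 76 35 66 f3 7f
  t2: 35 3a 66 f3 f3 35 7f e9
  t3: f3 35 35 66 7f f3 e9 7f

RES = [0xf3, 0x35, 0x35, 0x66, 0x7f, 0xf3, 0xe9, 0x7f]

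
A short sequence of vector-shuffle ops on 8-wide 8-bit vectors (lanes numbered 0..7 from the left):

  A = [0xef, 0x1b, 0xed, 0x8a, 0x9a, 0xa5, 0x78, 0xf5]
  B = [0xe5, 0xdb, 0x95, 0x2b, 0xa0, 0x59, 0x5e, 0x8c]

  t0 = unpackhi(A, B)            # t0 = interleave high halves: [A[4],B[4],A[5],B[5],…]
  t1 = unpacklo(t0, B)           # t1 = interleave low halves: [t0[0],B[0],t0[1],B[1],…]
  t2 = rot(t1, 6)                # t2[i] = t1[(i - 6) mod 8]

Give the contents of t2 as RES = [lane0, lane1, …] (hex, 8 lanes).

t0 = [0x9a, 0xa0, 0xa5, 0x59, 0x78, 0x5e, 0xf5, 0x8c]
t1 = [0x9a, 0xe5, 0xa0, 0xdb, 0xa5, 0x95, 0x59, 0x2b]
t2 = [0xa0, 0xdb, 0xa5, 0x95, 0x59, 0x2b, 0x9a, 0xe5]

RES = [ 0xa0  0xdb  0xa5  0x95  0x59  0x2b  0x9a  0xe5 ]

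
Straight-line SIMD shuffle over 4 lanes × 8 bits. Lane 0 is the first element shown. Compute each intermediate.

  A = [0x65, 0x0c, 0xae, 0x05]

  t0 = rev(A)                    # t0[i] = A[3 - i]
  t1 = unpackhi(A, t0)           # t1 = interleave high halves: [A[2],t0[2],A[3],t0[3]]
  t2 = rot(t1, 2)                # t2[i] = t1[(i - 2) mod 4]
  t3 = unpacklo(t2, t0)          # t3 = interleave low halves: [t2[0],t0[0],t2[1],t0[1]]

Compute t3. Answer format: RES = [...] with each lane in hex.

RES = [ 0x05  0x05  0x65  0xae ]

  t0: 05 ae 0c 65
  t1: ae 0c 05 65
  t2: 05 65 ae 0c
  t3: 05 05 65 ae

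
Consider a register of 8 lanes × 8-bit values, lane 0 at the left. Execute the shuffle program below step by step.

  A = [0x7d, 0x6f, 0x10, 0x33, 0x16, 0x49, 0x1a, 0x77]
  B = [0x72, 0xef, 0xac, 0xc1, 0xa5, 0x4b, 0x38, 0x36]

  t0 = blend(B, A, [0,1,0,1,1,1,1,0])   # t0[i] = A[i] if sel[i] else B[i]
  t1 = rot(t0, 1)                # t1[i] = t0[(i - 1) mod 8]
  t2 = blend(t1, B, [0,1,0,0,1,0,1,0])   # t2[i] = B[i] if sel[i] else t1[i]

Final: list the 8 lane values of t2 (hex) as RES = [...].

t0 = [0x72, 0x6f, 0xac, 0x33, 0x16, 0x49, 0x1a, 0x36]
t1 = [0x36, 0x72, 0x6f, 0xac, 0x33, 0x16, 0x49, 0x1a]
t2 = [0x36, 0xef, 0x6f, 0xac, 0xa5, 0x16, 0x38, 0x1a]

RES = [ 0x36  0xef  0x6f  0xac  0xa5  0x16  0x38  0x1a ]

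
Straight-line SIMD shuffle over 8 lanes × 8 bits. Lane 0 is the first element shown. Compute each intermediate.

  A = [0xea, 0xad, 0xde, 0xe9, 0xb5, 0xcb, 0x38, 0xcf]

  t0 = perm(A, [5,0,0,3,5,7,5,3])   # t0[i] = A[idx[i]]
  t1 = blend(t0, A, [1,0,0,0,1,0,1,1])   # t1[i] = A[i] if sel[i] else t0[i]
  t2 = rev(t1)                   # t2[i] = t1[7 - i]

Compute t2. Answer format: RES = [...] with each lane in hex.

→ t0 |cb|ea|ea|e9|cb|cf|cb|e9|
→ t1 |ea|ea|ea|e9|b5|cf|38|cf|
→ t2 |cf|38|cf|b5|e9|ea|ea|ea|

RES = [0xcf, 0x38, 0xcf, 0xb5, 0xe9, 0xea, 0xea, 0xea]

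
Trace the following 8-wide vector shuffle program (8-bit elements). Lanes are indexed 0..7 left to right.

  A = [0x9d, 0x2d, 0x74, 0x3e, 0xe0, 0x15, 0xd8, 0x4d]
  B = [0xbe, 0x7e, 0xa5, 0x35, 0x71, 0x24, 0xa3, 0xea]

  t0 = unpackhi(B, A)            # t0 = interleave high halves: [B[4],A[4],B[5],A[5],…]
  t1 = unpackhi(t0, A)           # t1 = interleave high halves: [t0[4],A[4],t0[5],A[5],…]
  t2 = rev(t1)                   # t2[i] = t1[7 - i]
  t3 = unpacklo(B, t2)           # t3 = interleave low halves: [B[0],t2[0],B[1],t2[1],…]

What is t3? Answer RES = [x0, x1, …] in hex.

RES = [0xbe, 0x4d, 0x7e, 0x4d, 0xa5, 0xd8, 0x35, 0xea]

→ t0 |71|e0|24|15|a3|d8|ea|4d|
→ t1 |a3|e0|d8|15|ea|d8|4d|4d|
→ t2 |4d|4d|d8|ea|15|d8|e0|a3|
→ t3 |be|4d|7e|4d|a5|d8|35|ea|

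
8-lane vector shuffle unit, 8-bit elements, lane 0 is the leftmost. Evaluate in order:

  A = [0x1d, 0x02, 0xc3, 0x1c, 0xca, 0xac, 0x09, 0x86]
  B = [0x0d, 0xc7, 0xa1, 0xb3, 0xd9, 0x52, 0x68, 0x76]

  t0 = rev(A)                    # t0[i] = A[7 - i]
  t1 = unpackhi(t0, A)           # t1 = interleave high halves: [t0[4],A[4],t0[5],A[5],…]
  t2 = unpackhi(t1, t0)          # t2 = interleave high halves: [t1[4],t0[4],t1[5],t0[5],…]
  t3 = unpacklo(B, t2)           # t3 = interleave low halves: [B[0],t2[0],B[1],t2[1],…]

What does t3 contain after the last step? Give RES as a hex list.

t0 = [0x86, 0x09, 0xac, 0xca, 0x1c, 0xc3, 0x02, 0x1d]
t1 = [0x1c, 0xca, 0xc3, 0xac, 0x02, 0x09, 0x1d, 0x86]
t2 = [0x02, 0x1c, 0x09, 0xc3, 0x1d, 0x02, 0x86, 0x1d]
t3 = [0x0d, 0x02, 0xc7, 0x1c, 0xa1, 0x09, 0xb3, 0xc3]

RES = [ 0x0d  0x02  0xc7  0x1c  0xa1  0x09  0xb3  0xc3 ]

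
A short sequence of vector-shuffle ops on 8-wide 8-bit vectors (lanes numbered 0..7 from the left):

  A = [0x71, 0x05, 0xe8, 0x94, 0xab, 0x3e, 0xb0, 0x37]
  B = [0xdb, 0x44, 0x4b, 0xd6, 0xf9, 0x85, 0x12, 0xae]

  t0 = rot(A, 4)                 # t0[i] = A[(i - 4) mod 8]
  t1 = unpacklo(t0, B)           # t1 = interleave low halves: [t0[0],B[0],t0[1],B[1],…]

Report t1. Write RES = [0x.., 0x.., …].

t0 = [0xab, 0x3e, 0xb0, 0x37, 0x71, 0x05, 0xe8, 0x94]
t1 = [0xab, 0xdb, 0x3e, 0x44, 0xb0, 0x4b, 0x37, 0xd6]

RES = [ 0xab  0xdb  0x3e  0x44  0xb0  0x4b  0x37  0xd6 ]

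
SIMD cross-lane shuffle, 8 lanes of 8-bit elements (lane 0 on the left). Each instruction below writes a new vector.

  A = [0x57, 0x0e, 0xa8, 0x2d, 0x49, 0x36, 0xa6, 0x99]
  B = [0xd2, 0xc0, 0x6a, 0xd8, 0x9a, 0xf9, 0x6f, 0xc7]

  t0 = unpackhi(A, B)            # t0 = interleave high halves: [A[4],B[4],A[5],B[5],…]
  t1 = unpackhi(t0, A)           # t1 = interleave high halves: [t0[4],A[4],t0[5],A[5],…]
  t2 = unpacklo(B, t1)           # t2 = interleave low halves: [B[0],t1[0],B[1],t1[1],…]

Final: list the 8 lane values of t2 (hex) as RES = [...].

RES = [ 0xd2  0xa6  0xc0  0x49  0x6a  0x6f  0xd8  0x36 ]

t0 = [0x49, 0x9a, 0x36, 0xf9, 0xa6, 0x6f, 0x99, 0xc7]
t1 = [0xa6, 0x49, 0x6f, 0x36, 0x99, 0xa6, 0xc7, 0x99]
t2 = [0xd2, 0xa6, 0xc0, 0x49, 0x6a, 0x6f, 0xd8, 0x36]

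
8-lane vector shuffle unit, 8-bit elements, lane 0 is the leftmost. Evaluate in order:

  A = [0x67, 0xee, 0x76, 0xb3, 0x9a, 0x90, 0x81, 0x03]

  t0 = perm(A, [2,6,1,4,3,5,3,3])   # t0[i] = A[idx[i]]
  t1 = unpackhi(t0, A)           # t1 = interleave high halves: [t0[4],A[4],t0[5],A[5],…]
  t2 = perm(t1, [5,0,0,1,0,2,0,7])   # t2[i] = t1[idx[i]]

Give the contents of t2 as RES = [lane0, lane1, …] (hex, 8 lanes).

t0 = [0x76, 0x81, 0xee, 0x9a, 0xb3, 0x90, 0xb3, 0xb3]
t1 = [0xb3, 0x9a, 0x90, 0x90, 0xb3, 0x81, 0xb3, 0x03]
t2 = [0x81, 0xb3, 0xb3, 0x9a, 0xb3, 0x90, 0xb3, 0x03]

RES = [ 0x81  0xb3  0xb3  0x9a  0xb3  0x90  0xb3  0x03 ]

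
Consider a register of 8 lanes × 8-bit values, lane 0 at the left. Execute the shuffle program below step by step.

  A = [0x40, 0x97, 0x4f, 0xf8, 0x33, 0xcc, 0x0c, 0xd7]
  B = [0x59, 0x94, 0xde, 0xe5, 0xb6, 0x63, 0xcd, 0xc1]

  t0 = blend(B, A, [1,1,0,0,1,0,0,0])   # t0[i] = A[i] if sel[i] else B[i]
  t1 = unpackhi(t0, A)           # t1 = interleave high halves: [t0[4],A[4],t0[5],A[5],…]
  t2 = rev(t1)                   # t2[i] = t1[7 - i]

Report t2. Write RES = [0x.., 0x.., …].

RES = [0xd7, 0xc1, 0x0c, 0xcd, 0xcc, 0x63, 0x33, 0x33]

→ t0 |40|97|de|e5|33|63|cd|c1|
→ t1 |33|33|63|cc|cd|0c|c1|d7|
→ t2 |d7|c1|0c|cd|cc|63|33|33|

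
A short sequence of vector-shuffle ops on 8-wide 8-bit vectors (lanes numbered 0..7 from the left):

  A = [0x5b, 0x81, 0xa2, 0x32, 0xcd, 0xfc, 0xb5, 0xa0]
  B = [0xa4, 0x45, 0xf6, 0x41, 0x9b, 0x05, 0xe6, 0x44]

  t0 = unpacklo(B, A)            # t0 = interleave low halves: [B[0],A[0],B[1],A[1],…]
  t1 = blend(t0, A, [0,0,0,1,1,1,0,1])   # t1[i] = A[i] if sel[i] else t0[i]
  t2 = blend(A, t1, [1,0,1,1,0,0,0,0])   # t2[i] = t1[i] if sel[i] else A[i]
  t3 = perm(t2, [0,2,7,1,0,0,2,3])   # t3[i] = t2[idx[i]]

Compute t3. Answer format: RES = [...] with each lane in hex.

RES = [0xa4, 0x45, 0xa0, 0x81, 0xa4, 0xa4, 0x45, 0x32]

  t0: a4 5b 45 81 f6 a2 41 32
  t1: a4 5b 45 32 cd fc 41 a0
  t2: a4 81 45 32 cd fc b5 a0
  t3: a4 45 a0 81 a4 a4 45 32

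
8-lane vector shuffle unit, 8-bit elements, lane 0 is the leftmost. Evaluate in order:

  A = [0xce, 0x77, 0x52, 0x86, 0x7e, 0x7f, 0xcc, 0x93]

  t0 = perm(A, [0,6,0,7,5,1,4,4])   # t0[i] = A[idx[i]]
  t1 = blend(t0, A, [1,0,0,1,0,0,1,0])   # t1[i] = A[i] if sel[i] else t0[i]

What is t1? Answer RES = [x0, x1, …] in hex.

RES = [ 0xce  0xcc  0xce  0x86  0x7f  0x77  0xcc  0x7e ]

t0 = [0xce, 0xcc, 0xce, 0x93, 0x7f, 0x77, 0x7e, 0x7e]
t1 = [0xce, 0xcc, 0xce, 0x86, 0x7f, 0x77, 0xcc, 0x7e]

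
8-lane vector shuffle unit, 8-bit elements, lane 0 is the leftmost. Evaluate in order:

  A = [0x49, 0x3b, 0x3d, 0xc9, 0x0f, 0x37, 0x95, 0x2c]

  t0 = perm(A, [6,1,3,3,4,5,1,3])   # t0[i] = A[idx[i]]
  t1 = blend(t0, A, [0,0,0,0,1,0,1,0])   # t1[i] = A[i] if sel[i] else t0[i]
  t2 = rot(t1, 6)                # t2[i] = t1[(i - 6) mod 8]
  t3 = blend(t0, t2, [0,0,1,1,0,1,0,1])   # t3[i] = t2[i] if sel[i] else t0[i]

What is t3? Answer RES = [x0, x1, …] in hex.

RES = [ 0x95  0x3b  0x0f  0x37  0x0f  0xc9  0x3b  0x3b ]

t0 = [0x95, 0x3b, 0xc9, 0xc9, 0x0f, 0x37, 0x3b, 0xc9]
t1 = [0x95, 0x3b, 0xc9, 0xc9, 0x0f, 0x37, 0x95, 0xc9]
t2 = [0xc9, 0xc9, 0x0f, 0x37, 0x95, 0xc9, 0x95, 0x3b]
t3 = [0x95, 0x3b, 0x0f, 0x37, 0x0f, 0xc9, 0x3b, 0x3b]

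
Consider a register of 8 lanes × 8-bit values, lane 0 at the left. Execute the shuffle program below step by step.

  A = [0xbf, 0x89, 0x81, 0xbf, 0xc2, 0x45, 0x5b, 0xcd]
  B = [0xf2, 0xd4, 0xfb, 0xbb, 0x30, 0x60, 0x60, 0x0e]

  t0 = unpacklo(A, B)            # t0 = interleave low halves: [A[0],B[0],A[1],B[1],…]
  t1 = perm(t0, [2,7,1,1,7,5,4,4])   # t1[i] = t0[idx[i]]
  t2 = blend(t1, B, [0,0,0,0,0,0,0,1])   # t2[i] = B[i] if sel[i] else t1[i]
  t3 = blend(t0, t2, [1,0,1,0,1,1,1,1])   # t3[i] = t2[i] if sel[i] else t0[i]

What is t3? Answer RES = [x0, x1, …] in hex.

  t0: bf f2 89 d4 81 fb bf bb
  t1: 89 bb f2 f2 bb fb 81 81
  t2: 89 bb f2 f2 bb fb 81 0e
  t3: 89 f2 f2 d4 bb fb 81 0e

RES = [0x89, 0xf2, 0xf2, 0xd4, 0xbb, 0xfb, 0x81, 0x0e]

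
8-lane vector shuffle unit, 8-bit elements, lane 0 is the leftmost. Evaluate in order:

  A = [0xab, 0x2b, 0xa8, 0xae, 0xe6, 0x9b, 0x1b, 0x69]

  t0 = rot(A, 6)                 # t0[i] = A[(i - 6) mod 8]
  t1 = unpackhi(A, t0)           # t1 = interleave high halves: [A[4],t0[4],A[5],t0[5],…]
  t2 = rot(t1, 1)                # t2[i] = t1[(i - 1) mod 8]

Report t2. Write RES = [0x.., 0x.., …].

→ t0 |a8|ae|e6|9b|1b|69|ab|2b|
→ t1 |e6|1b|9b|69|1b|ab|69|2b|
→ t2 |2b|e6|1b|9b|69|1b|ab|69|

RES = [0x2b, 0xe6, 0x1b, 0x9b, 0x69, 0x1b, 0xab, 0x69]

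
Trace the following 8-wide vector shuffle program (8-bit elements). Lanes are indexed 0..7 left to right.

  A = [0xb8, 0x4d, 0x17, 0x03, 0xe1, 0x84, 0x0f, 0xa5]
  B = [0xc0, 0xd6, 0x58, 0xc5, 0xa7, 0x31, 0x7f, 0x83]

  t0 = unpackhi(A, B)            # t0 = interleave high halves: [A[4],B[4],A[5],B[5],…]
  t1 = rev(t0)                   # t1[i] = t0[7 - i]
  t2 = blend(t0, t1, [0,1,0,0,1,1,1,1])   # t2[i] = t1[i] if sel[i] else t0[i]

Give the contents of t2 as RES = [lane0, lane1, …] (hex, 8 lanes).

RES = [0xe1, 0xa5, 0x84, 0x31, 0x31, 0x84, 0xa7, 0xe1]

t0 = [0xe1, 0xa7, 0x84, 0x31, 0x0f, 0x7f, 0xa5, 0x83]
t1 = [0x83, 0xa5, 0x7f, 0x0f, 0x31, 0x84, 0xa7, 0xe1]
t2 = [0xe1, 0xa5, 0x84, 0x31, 0x31, 0x84, 0xa7, 0xe1]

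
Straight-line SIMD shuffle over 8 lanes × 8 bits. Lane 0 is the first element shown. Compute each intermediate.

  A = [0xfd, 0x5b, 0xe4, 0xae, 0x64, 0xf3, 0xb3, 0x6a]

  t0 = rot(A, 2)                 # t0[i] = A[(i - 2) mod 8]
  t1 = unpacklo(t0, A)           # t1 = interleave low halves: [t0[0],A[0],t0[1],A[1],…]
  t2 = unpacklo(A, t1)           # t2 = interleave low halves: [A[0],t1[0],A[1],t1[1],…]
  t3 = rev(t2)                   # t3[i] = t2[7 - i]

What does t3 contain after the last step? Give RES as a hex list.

  t0: b3 6a fd 5b e4 ae 64 f3
  t1: b3 fd 6a 5b fd e4 5b ae
  t2: fd b3 5b fd e4 6a ae 5b
  t3: 5b ae 6a e4 fd 5b b3 fd

RES = [ 0x5b  0xae  0x6a  0xe4  0xfd  0x5b  0xb3  0xfd ]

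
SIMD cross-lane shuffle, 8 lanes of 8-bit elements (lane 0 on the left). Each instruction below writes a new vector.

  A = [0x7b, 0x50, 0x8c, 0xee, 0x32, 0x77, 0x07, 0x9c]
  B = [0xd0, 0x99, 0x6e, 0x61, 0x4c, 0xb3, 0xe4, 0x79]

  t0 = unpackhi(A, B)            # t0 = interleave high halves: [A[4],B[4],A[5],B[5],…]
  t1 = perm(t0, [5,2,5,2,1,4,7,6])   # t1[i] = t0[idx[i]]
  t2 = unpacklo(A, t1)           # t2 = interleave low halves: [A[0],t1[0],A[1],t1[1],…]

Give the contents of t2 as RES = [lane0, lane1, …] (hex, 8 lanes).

RES = [0x7b, 0xe4, 0x50, 0x77, 0x8c, 0xe4, 0xee, 0x77]

  t0: 32 4c 77 b3 07 e4 9c 79
  t1: e4 77 e4 77 4c 07 79 9c
  t2: 7b e4 50 77 8c e4 ee 77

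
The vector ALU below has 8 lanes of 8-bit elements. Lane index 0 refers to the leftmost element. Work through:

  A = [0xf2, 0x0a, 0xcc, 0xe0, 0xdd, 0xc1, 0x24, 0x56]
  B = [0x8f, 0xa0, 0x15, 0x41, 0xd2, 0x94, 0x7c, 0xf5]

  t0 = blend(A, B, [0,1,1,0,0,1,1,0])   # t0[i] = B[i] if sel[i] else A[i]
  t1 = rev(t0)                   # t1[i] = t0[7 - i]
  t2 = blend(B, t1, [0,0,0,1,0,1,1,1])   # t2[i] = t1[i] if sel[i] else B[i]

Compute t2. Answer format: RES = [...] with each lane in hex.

RES = [ 0x8f  0xa0  0x15  0xdd  0xd2  0x15  0xa0  0xf2 ]

t0 = [0xf2, 0xa0, 0x15, 0xe0, 0xdd, 0x94, 0x7c, 0x56]
t1 = [0x56, 0x7c, 0x94, 0xdd, 0xe0, 0x15, 0xa0, 0xf2]
t2 = [0x8f, 0xa0, 0x15, 0xdd, 0xd2, 0x15, 0xa0, 0xf2]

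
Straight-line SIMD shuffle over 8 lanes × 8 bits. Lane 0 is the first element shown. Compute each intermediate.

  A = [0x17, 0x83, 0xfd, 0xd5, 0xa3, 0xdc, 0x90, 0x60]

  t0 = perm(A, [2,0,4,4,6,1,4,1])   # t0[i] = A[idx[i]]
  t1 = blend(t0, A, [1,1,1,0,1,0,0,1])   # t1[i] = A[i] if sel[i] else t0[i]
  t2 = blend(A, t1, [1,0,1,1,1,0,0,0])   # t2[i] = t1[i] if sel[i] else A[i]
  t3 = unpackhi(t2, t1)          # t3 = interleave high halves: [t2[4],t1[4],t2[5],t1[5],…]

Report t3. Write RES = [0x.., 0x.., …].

→ t0 |fd|17|a3|a3|90|83|a3|83|
→ t1 |17|83|fd|a3|a3|83|a3|60|
→ t2 |17|83|fd|a3|a3|dc|90|60|
→ t3 |a3|a3|dc|83|90|a3|60|60|

RES = [ 0xa3  0xa3  0xdc  0x83  0x90  0xa3  0x60  0x60 ]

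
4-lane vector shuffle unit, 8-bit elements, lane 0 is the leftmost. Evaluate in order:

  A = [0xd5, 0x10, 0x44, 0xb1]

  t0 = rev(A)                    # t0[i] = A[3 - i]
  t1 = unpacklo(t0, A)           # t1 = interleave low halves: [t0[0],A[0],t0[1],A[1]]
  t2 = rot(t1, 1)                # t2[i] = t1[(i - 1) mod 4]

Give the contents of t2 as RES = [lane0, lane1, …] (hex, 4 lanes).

RES = [0x10, 0xb1, 0xd5, 0x44]

→ t0 |b1|44|10|d5|
→ t1 |b1|d5|44|10|
→ t2 |10|b1|d5|44|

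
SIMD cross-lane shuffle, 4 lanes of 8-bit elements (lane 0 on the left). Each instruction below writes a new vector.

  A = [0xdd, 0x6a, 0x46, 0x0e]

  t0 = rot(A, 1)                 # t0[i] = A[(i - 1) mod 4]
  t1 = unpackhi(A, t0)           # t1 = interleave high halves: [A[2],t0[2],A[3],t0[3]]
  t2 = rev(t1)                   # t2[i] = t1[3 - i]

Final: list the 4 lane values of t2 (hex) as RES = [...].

RES = [ 0x46  0x0e  0x6a  0x46 ]

  t0: 0e dd 6a 46
  t1: 46 6a 0e 46
  t2: 46 0e 6a 46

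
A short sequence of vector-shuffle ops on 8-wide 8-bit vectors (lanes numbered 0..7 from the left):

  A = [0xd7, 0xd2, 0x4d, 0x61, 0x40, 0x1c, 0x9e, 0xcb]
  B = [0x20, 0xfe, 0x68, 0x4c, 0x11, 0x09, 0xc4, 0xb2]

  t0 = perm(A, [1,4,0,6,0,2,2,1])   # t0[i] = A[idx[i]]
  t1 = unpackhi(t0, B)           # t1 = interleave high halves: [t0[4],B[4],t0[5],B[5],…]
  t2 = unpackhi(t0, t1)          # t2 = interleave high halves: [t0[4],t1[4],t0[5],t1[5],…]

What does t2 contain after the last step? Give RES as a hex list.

  t0: d2 40 d7 9e d7 4d 4d d2
  t1: d7 11 4d 09 4d c4 d2 b2
  t2: d7 4d 4d c4 4d d2 d2 b2

RES = [ 0xd7  0x4d  0x4d  0xc4  0x4d  0xd2  0xd2  0xb2 ]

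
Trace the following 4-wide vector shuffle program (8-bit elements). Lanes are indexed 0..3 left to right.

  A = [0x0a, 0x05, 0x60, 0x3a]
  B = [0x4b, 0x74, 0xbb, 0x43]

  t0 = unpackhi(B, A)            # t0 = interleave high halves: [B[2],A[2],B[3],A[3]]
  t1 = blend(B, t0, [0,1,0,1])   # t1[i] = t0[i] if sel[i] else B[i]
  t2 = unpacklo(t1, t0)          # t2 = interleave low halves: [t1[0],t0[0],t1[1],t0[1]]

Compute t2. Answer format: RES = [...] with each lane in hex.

  t0: bb 60 43 3a
  t1: 4b 60 bb 3a
  t2: 4b bb 60 60

RES = [0x4b, 0xbb, 0x60, 0x60]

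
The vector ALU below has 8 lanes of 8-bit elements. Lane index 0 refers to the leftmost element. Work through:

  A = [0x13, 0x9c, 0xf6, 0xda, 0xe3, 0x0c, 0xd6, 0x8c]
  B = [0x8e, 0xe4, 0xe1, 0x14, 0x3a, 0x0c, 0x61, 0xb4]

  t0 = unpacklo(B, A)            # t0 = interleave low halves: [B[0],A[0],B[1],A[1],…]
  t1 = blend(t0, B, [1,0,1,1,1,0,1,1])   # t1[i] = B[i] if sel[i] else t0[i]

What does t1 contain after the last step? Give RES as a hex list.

RES = [0x8e, 0x13, 0xe1, 0x14, 0x3a, 0xf6, 0x61, 0xb4]

  t0: 8e 13 e4 9c e1 f6 14 da
  t1: 8e 13 e1 14 3a f6 61 b4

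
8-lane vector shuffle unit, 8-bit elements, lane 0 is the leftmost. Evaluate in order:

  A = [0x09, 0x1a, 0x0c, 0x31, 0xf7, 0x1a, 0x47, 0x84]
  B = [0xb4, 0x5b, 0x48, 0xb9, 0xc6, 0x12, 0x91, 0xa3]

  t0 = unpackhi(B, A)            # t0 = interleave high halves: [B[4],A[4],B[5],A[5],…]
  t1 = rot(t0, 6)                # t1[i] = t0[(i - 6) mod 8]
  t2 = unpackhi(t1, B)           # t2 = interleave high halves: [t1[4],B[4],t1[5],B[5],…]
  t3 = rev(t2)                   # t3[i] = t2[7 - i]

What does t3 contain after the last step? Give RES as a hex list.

t0 = [0xc6, 0xf7, 0x12, 0x1a, 0x91, 0x47, 0xa3, 0x84]
t1 = [0x12, 0x1a, 0x91, 0x47, 0xa3, 0x84, 0xc6, 0xf7]
t2 = [0xa3, 0xc6, 0x84, 0x12, 0xc6, 0x91, 0xf7, 0xa3]
t3 = [0xa3, 0xf7, 0x91, 0xc6, 0x12, 0x84, 0xc6, 0xa3]

RES = [0xa3, 0xf7, 0x91, 0xc6, 0x12, 0x84, 0xc6, 0xa3]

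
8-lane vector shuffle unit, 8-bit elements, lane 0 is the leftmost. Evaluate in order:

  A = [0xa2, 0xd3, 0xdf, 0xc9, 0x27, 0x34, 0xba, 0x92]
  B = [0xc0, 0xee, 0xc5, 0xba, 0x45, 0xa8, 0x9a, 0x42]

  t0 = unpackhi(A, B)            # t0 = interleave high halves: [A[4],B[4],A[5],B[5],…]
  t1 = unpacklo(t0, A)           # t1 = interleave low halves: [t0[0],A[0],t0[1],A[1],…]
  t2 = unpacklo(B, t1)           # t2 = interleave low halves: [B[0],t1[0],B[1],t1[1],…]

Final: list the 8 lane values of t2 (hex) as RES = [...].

→ t0 |27|45|34|a8|ba|9a|92|42|
→ t1 |27|a2|45|d3|34|df|a8|c9|
→ t2 |c0|27|ee|a2|c5|45|ba|d3|

RES = [0xc0, 0x27, 0xee, 0xa2, 0xc5, 0x45, 0xba, 0xd3]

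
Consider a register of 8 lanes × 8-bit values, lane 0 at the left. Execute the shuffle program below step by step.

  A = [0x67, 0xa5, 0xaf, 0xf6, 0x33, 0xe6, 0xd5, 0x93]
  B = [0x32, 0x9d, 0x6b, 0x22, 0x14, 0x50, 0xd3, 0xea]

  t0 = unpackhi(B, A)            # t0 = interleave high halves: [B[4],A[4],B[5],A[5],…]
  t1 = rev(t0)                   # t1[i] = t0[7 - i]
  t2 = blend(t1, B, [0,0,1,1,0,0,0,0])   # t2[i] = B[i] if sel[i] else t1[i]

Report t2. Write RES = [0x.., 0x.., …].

  t0: 14 33 50 e6 d3 d5 ea 93
  t1: 93 ea d5 d3 e6 50 33 14
  t2: 93 ea 6b 22 e6 50 33 14

RES = [ 0x93  0xea  0x6b  0x22  0xe6  0x50  0x33  0x14 ]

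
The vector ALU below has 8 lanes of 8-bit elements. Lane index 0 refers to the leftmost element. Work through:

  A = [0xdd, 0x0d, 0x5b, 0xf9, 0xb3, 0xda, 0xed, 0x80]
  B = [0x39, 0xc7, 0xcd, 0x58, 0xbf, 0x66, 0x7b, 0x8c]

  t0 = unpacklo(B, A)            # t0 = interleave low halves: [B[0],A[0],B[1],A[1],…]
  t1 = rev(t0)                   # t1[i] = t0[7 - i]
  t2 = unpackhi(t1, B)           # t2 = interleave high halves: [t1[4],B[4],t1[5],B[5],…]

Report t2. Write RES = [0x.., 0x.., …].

RES = [ 0x0d  0xbf  0xc7  0x66  0xdd  0x7b  0x39  0x8c ]

  t0: 39 dd c7 0d cd 5b 58 f9
  t1: f9 58 5b cd 0d c7 dd 39
  t2: 0d bf c7 66 dd 7b 39 8c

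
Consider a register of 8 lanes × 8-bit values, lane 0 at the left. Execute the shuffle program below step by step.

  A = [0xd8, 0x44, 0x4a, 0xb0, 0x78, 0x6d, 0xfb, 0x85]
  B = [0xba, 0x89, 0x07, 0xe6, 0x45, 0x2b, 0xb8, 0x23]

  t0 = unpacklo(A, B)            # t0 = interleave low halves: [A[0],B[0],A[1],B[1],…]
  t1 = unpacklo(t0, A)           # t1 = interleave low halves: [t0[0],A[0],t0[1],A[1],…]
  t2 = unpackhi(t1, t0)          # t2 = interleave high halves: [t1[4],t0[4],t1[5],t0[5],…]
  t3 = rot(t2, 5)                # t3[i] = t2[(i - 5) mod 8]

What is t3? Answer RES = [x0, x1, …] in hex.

t0 = [0xd8, 0xba, 0x44, 0x89, 0x4a, 0x07, 0xb0, 0xe6]
t1 = [0xd8, 0xd8, 0xba, 0x44, 0x44, 0x4a, 0x89, 0xb0]
t2 = [0x44, 0x4a, 0x4a, 0x07, 0x89, 0xb0, 0xb0, 0xe6]
t3 = [0x07, 0x89, 0xb0, 0xb0, 0xe6, 0x44, 0x4a, 0x4a]

RES = [0x07, 0x89, 0xb0, 0xb0, 0xe6, 0x44, 0x4a, 0x4a]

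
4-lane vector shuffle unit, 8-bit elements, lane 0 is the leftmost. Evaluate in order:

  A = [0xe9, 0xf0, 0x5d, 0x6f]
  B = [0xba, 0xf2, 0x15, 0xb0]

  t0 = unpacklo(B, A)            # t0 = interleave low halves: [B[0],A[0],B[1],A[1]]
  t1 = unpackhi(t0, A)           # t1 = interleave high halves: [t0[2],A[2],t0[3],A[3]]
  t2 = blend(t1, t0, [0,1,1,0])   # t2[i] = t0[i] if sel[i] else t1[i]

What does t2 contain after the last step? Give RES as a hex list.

t0 = [0xba, 0xe9, 0xf2, 0xf0]
t1 = [0xf2, 0x5d, 0xf0, 0x6f]
t2 = [0xf2, 0xe9, 0xf2, 0x6f]

RES = [ 0xf2  0xe9  0xf2  0x6f ]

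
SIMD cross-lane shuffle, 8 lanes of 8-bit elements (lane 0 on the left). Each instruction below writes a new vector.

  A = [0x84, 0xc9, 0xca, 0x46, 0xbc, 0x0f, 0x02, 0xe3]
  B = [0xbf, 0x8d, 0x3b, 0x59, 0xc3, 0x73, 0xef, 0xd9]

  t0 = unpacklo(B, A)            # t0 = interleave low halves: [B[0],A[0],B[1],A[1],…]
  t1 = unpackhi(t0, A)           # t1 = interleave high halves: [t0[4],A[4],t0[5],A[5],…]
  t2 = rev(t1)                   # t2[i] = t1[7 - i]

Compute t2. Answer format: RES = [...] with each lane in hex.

RES = [0xe3, 0x46, 0x02, 0x59, 0x0f, 0xca, 0xbc, 0x3b]

t0 = [0xbf, 0x84, 0x8d, 0xc9, 0x3b, 0xca, 0x59, 0x46]
t1 = [0x3b, 0xbc, 0xca, 0x0f, 0x59, 0x02, 0x46, 0xe3]
t2 = [0xe3, 0x46, 0x02, 0x59, 0x0f, 0xca, 0xbc, 0x3b]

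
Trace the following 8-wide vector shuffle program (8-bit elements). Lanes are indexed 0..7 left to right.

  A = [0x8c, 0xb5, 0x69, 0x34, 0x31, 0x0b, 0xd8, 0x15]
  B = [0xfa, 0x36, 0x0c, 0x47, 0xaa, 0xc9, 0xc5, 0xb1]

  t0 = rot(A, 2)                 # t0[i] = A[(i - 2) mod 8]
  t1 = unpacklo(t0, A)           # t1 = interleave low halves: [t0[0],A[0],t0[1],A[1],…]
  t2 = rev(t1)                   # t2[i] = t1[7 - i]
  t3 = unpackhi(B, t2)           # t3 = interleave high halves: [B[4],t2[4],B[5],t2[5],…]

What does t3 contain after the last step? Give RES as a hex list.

→ t0 |d8|15|8c|b5|69|34|31|0b|
→ t1 |d8|8c|15|b5|8c|69|b5|34|
→ t2 |34|b5|69|8c|b5|15|8c|d8|
→ t3 |aa|b5|c9|15|c5|8c|b1|d8|

RES = [0xaa, 0xb5, 0xc9, 0x15, 0xc5, 0x8c, 0xb1, 0xd8]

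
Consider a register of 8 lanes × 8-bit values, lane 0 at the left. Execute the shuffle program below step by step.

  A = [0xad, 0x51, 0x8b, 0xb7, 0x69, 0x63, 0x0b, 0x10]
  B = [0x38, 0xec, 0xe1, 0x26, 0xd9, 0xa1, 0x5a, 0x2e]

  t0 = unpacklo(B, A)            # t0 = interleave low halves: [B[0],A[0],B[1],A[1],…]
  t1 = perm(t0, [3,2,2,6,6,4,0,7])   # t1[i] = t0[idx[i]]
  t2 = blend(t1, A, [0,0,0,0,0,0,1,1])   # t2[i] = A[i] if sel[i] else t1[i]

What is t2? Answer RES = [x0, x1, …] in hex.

RES = [ 0x51  0xec  0xec  0x26  0x26  0xe1  0x0b  0x10 ]

  t0: 38 ad ec 51 e1 8b 26 b7
  t1: 51 ec ec 26 26 e1 38 b7
  t2: 51 ec ec 26 26 e1 0b 10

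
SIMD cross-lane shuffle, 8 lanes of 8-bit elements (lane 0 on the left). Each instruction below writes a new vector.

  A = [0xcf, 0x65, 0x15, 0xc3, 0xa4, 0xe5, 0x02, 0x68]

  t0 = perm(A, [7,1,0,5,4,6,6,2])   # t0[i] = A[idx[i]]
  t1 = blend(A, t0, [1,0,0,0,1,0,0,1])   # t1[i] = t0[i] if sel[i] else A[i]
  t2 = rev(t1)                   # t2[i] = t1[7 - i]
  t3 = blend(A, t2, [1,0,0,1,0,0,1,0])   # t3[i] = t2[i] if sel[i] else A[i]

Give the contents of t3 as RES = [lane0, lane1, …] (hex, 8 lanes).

→ t0 |68|65|cf|e5|a4|02|02|15|
→ t1 |68|65|15|c3|a4|e5|02|15|
→ t2 |15|02|e5|a4|c3|15|65|68|
→ t3 |15|65|15|a4|a4|e5|65|68|

RES = [ 0x15  0x65  0x15  0xa4  0xa4  0xe5  0x65  0x68 ]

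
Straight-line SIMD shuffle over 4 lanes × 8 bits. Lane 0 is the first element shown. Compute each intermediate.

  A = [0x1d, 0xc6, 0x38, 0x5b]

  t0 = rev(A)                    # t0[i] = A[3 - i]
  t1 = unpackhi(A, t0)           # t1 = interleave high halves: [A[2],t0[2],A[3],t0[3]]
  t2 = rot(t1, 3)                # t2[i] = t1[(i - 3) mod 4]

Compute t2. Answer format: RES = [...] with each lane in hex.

→ t0 |5b|38|c6|1d|
→ t1 |38|c6|5b|1d|
→ t2 |c6|5b|1d|38|

RES = [ 0xc6  0x5b  0x1d  0x38 ]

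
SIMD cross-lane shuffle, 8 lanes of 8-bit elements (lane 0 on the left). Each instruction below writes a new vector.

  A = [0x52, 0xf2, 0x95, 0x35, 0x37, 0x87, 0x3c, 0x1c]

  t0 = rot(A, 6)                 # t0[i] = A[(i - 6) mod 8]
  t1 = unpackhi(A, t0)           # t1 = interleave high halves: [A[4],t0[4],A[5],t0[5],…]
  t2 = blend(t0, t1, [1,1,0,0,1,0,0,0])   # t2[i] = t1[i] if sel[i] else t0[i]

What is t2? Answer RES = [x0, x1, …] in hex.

RES = [ 0x37  0x3c  0x37  0x87  0x3c  0x1c  0x52  0xf2 ]

  t0: 95 35 37 87 3c 1c 52 f2
  t1: 37 3c 87 1c 3c 52 1c f2
  t2: 37 3c 37 87 3c 1c 52 f2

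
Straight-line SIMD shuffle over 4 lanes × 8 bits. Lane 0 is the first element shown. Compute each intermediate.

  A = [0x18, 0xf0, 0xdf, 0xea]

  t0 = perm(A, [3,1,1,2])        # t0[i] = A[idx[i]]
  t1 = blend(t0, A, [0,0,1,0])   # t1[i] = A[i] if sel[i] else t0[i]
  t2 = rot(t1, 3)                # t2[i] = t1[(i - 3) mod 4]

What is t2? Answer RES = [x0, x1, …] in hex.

RES = [0xf0, 0xdf, 0xdf, 0xea]

t0 = [0xea, 0xf0, 0xf0, 0xdf]
t1 = [0xea, 0xf0, 0xdf, 0xdf]
t2 = [0xf0, 0xdf, 0xdf, 0xea]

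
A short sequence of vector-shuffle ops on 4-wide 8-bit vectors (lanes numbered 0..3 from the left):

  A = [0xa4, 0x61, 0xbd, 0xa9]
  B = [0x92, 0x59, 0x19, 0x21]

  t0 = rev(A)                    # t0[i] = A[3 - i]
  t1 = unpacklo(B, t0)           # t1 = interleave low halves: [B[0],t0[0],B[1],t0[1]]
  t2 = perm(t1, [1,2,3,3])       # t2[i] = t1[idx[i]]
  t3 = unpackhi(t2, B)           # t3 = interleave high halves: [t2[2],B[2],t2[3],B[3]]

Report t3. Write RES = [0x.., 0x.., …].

RES = [ 0xbd  0x19  0xbd  0x21 ]

t0 = [0xa9, 0xbd, 0x61, 0xa4]
t1 = [0x92, 0xa9, 0x59, 0xbd]
t2 = [0xa9, 0x59, 0xbd, 0xbd]
t3 = [0xbd, 0x19, 0xbd, 0x21]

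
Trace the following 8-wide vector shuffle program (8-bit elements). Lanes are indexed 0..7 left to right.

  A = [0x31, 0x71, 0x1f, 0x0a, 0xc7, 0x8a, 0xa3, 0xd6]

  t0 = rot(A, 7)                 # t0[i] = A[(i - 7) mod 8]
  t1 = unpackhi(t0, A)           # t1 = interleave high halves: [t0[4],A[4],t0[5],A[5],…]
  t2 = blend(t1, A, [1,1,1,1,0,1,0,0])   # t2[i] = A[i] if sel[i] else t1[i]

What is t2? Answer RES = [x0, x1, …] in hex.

→ t0 |71|1f|0a|c7|8a|a3|d6|31|
→ t1 |8a|c7|a3|8a|d6|a3|31|d6|
→ t2 |31|71|1f|0a|d6|8a|31|d6|

RES = [ 0x31  0x71  0x1f  0x0a  0xd6  0x8a  0x31  0xd6 ]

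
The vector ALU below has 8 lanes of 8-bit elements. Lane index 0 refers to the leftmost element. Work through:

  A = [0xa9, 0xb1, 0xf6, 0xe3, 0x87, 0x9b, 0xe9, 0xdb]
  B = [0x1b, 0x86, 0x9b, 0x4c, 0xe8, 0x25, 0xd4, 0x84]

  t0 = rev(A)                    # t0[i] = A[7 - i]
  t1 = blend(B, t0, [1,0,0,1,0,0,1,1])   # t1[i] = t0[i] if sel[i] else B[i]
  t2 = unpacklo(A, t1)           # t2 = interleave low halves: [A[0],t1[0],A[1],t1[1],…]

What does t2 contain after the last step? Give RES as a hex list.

→ t0 |db|e9|9b|87|e3|f6|b1|a9|
→ t1 |db|86|9b|87|e8|25|b1|a9|
→ t2 |a9|db|b1|86|f6|9b|e3|87|

RES = [0xa9, 0xdb, 0xb1, 0x86, 0xf6, 0x9b, 0xe3, 0x87]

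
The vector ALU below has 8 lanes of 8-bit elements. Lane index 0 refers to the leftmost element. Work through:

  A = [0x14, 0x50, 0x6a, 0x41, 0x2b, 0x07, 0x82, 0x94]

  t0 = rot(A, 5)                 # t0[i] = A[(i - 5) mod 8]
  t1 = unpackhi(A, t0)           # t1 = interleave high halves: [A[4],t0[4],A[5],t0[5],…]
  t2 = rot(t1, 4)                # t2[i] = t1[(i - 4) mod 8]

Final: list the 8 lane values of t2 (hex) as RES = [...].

  t0: 41 2b 07 82 94 14 50 6a
  t1: 2b 94 07 14 82 50 94 6a
  t2: 82 50 94 6a 2b 94 07 14

RES = [0x82, 0x50, 0x94, 0x6a, 0x2b, 0x94, 0x07, 0x14]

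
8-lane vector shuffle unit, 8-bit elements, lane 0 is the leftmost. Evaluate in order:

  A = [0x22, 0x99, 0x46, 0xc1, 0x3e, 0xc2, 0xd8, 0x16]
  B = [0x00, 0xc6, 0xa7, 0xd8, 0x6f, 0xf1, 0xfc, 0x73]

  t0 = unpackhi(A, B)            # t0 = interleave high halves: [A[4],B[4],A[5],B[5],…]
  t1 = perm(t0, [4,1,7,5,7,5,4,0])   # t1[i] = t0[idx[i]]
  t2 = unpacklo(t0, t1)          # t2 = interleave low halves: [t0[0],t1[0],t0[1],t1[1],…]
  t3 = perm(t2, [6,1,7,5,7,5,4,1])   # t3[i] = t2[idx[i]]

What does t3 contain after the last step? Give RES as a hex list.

RES = [ 0xf1  0xd8  0xfc  0x73  0xfc  0x73  0xc2  0xd8 ]

t0 = [0x3e, 0x6f, 0xc2, 0xf1, 0xd8, 0xfc, 0x16, 0x73]
t1 = [0xd8, 0x6f, 0x73, 0xfc, 0x73, 0xfc, 0xd8, 0x3e]
t2 = [0x3e, 0xd8, 0x6f, 0x6f, 0xc2, 0x73, 0xf1, 0xfc]
t3 = [0xf1, 0xd8, 0xfc, 0x73, 0xfc, 0x73, 0xc2, 0xd8]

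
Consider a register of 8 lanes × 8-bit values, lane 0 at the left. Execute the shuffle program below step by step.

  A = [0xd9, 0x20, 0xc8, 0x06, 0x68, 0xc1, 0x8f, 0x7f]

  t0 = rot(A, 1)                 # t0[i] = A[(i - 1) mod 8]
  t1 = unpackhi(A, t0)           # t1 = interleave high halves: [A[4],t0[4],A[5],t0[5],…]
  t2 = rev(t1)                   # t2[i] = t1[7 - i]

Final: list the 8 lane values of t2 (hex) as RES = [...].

t0 = [0x7f, 0xd9, 0x20, 0xc8, 0x06, 0x68, 0xc1, 0x8f]
t1 = [0x68, 0x06, 0xc1, 0x68, 0x8f, 0xc1, 0x7f, 0x8f]
t2 = [0x8f, 0x7f, 0xc1, 0x8f, 0x68, 0xc1, 0x06, 0x68]

RES = [ 0x8f  0x7f  0xc1  0x8f  0x68  0xc1  0x06  0x68 ]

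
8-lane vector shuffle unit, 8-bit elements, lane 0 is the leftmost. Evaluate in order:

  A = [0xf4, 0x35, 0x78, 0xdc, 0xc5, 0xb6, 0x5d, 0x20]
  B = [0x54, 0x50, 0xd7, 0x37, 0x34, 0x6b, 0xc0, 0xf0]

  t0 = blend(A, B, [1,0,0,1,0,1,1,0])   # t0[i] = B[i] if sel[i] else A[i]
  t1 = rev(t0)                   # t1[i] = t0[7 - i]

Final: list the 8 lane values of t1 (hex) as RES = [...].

RES = [0x20, 0xc0, 0x6b, 0xc5, 0x37, 0x78, 0x35, 0x54]

  t0: 54 35 78 37 c5 6b c0 20
  t1: 20 c0 6b c5 37 78 35 54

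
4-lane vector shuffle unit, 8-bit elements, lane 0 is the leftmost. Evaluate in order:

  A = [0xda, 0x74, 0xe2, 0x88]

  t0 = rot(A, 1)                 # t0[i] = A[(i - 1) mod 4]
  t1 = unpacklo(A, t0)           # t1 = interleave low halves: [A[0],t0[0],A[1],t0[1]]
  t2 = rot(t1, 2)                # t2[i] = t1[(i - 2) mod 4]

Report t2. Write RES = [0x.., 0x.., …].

RES = [ 0x74  0xda  0xda  0x88 ]

t0 = [0x88, 0xda, 0x74, 0xe2]
t1 = [0xda, 0x88, 0x74, 0xda]
t2 = [0x74, 0xda, 0xda, 0x88]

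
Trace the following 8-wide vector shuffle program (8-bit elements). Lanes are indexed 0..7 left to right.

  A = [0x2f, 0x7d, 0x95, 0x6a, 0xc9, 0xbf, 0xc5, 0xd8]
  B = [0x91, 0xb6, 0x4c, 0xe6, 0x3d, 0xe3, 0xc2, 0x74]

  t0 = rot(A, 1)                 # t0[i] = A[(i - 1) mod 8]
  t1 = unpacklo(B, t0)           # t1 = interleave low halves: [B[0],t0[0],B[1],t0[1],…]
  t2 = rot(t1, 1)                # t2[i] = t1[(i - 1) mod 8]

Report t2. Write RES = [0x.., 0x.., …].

RES = [ 0x95  0x91  0xd8  0xb6  0x2f  0x4c  0x7d  0xe6 ]

  t0: d8 2f 7d 95 6a c9 bf c5
  t1: 91 d8 b6 2f 4c 7d e6 95
  t2: 95 91 d8 b6 2f 4c 7d e6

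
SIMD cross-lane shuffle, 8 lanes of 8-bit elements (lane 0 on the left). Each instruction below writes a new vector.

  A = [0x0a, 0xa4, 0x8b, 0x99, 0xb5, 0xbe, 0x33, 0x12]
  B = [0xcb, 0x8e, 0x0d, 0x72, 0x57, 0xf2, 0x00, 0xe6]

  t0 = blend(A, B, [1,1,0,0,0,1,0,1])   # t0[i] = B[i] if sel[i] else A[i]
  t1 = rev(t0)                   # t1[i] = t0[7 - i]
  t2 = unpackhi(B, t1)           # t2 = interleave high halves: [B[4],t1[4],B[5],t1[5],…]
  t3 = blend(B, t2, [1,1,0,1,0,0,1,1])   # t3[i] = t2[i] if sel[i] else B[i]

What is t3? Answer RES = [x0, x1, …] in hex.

RES = [0x57, 0x99, 0x0d, 0x8b, 0x57, 0xf2, 0xe6, 0xcb]

t0 = [0xcb, 0x8e, 0x8b, 0x99, 0xb5, 0xf2, 0x33, 0xe6]
t1 = [0xe6, 0x33, 0xf2, 0xb5, 0x99, 0x8b, 0x8e, 0xcb]
t2 = [0x57, 0x99, 0xf2, 0x8b, 0x00, 0x8e, 0xe6, 0xcb]
t3 = [0x57, 0x99, 0x0d, 0x8b, 0x57, 0xf2, 0xe6, 0xcb]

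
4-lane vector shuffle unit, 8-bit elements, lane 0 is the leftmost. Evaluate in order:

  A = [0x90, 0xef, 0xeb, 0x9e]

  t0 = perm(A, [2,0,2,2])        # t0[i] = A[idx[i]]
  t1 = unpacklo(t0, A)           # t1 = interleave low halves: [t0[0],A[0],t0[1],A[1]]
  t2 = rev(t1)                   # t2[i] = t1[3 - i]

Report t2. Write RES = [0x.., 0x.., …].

t0 = [0xeb, 0x90, 0xeb, 0xeb]
t1 = [0xeb, 0x90, 0x90, 0xef]
t2 = [0xef, 0x90, 0x90, 0xeb]

RES = [0xef, 0x90, 0x90, 0xeb]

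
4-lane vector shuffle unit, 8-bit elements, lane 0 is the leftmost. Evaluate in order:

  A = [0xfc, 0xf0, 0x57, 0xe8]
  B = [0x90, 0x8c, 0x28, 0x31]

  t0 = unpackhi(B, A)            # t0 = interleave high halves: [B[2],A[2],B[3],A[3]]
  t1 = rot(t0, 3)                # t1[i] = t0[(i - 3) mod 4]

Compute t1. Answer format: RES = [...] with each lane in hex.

RES = [0x57, 0x31, 0xe8, 0x28]

→ t0 |28|57|31|e8|
→ t1 |57|31|e8|28|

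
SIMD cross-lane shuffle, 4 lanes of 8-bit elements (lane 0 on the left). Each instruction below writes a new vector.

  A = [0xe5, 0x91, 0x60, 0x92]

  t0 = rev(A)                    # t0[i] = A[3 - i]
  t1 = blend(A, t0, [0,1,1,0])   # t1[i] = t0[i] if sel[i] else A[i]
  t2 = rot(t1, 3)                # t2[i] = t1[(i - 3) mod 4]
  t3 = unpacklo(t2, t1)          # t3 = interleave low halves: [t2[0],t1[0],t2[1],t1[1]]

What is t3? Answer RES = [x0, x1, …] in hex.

RES = [0x60, 0xe5, 0x91, 0x60]

  t0: 92 60 91 e5
  t1: e5 60 91 92
  t2: 60 91 92 e5
  t3: 60 e5 91 60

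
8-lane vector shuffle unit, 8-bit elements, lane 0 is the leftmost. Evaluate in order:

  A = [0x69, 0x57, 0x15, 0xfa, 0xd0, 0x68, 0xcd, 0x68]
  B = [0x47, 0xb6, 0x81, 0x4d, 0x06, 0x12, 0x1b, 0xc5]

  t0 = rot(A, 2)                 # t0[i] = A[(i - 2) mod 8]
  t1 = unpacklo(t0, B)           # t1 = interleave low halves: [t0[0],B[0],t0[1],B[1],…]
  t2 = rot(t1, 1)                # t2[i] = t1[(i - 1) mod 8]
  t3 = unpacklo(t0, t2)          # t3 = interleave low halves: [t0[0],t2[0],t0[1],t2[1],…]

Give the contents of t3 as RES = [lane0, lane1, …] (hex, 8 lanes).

t0 = [0xcd, 0x68, 0x69, 0x57, 0x15, 0xfa, 0xd0, 0x68]
t1 = [0xcd, 0x47, 0x68, 0xb6, 0x69, 0x81, 0x57, 0x4d]
t2 = [0x4d, 0xcd, 0x47, 0x68, 0xb6, 0x69, 0x81, 0x57]
t3 = [0xcd, 0x4d, 0x68, 0xcd, 0x69, 0x47, 0x57, 0x68]

RES = [ 0xcd  0x4d  0x68  0xcd  0x69  0x47  0x57  0x68 ]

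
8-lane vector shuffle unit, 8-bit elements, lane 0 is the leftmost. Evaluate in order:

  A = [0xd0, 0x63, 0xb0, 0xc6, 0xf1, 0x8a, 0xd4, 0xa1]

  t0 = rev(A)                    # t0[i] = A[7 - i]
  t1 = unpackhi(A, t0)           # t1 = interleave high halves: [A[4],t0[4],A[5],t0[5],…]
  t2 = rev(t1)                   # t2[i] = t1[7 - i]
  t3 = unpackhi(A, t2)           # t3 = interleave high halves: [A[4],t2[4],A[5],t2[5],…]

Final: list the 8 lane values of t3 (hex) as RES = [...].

t0 = [0xa1, 0xd4, 0x8a, 0xf1, 0xc6, 0xb0, 0x63, 0xd0]
t1 = [0xf1, 0xc6, 0x8a, 0xb0, 0xd4, 0x63, 0xa1, 0xd0]
t2 = [0xd0, 0xa1, 0x63, 0xd4, 0xb0, 0x8a, 0xc6, 0xf1]
t3 = [0xf1, 0xb0, 0x8a, 0x8a, 0xd4, 0xc6, 0xa1, 0xf1]

RES = [0xf1, 0xb0, 0x8a, 0x8a, 0xd4, 0xc6, 0xa1, 0xf1]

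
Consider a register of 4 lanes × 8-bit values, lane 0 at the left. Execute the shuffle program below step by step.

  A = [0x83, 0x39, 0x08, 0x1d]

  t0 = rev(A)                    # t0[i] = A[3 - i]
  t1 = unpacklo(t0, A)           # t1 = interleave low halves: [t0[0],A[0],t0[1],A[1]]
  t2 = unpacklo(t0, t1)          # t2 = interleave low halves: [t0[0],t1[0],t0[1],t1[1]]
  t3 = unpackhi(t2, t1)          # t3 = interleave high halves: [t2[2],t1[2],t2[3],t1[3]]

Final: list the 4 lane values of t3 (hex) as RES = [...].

t0 = [0x1d, 0x08, 0x39, 0x83]
t1 = [0x1d, 0x83, 0x08, 0x39]
t2 = [0x1d, 0x1d, 0x08, 0x83]
t3 = [0x08, 0x08, 0x83, 0x39]

RES = [0x08, 0x08, 0x83, 0x39]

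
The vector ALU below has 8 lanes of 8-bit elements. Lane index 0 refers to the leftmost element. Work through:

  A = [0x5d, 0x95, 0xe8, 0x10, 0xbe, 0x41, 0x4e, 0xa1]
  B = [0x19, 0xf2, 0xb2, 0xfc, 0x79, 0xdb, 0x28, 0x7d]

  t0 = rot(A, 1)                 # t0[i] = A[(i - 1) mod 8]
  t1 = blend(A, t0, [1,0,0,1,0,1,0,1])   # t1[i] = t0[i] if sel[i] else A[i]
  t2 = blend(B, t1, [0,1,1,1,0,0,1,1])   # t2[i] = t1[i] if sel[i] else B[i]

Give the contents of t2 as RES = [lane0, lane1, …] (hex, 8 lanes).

→ t0 |a1|5d|95|e8|10|be|41|4e|
→ t1 |a1|95|e8|e8|be|be|4e|4e|
→ t2 |19|95|e8|e8|79|db|4e|4e|

RES = [0x19, 0x95, 0xe8, 0xe8, 0x79, 0xdb, 0x4e, 0x4e]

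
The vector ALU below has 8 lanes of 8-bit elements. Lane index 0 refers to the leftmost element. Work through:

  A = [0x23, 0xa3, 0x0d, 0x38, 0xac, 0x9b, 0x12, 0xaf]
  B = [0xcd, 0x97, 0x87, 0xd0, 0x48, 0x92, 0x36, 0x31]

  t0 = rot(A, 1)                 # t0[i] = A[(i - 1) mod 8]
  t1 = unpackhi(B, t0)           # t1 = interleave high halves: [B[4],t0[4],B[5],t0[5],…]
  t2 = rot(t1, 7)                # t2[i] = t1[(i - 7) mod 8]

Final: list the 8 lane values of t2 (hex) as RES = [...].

RES = [0x38, 0x92, 0xac, 0x36, 0x9b, 0x31, 0x12, 0x48]

t0 = [0xaf, 0x23, 0xa3, 0x0d, 0x38, 0xac, 0x9b, 0x12]
t1 = [0x48, 0x38, 0x92, 0xac, 0x36, 0x9b, 0x31, 0x12]
t2 = [0x38, 0x92, 0xac, 0x36, 0x9b, 0x31, 0x12, 0x48]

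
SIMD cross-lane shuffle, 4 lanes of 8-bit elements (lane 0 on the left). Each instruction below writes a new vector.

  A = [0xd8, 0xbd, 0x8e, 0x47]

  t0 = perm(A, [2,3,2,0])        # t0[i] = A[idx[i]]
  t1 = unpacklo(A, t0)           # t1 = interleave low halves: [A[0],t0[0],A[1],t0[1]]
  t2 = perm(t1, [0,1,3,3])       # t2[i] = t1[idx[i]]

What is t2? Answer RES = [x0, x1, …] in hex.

RES = [ 0xd8  0x8e  0x47  0x47 ]

t0 = [0x8e, 0x47, 0x8e, 0xd8]
t1 = [0xd8, 0x8e, 0xbd, 0x47]
t2 = [0xd8, 0x8e, 0x47, 0x47]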